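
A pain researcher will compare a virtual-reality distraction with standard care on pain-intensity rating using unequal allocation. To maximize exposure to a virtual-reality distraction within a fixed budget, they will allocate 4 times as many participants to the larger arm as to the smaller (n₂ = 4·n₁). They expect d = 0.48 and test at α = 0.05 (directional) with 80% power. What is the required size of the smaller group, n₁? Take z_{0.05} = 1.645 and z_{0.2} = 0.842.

With allocation ratio k = n₂/n₁ = 4, Var(x̄₁−x̄₂) = σ²(1/n₁ + 1/(k·n₁)) = σ²·(k+1)/(k·n₁).
So n₁ = (1 + 1/k)·((z_{α} + z_β)/d)² = 1.250 × (2.487/0.48)².
n₁ = 1.250 × 26.85 = 33.6.
Round up: n₁ = 34, giving n₂ = 4 × 34 = 136.

n₁ = 34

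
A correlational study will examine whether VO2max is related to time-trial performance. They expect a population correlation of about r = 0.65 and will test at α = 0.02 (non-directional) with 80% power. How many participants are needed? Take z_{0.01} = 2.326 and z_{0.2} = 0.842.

n = 20

Fisher's z: C = ½·ln((1+r)/(1−r)) = ½·ln(4.7143) = 0.7753.
n = ((z_{α/2} + z_β)/C)² + 3.
(2.326 + 0.842) / 0.7753 = 3.168 / 0.7753 = 4.086.
n = 4.086² + 3 = 16.70 + 3 = 19.7.
Round up.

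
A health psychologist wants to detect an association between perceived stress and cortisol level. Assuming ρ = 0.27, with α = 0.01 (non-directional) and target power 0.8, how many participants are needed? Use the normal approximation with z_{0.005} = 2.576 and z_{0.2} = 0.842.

n = 156

Fisher's z: C = ½·ln((1+r)/(1−r)) = ½·ln(1.7397) = 0.2769.
n = ((z_{α/2} + z_β)/C)² + 3.
(2.576 + 0.842) / 0.2769 = 3.418 / 0.2769 = 12.344.
n = 12.344² + 3 = 152.37 + 3 = 155.4.
Round up.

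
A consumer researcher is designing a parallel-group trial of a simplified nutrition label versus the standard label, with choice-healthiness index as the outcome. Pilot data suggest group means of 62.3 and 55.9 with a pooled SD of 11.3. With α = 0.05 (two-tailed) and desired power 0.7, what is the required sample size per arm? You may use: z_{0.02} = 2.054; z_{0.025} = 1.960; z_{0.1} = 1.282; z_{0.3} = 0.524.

n = 39 per group

Cohen's d = |M₁ − M₂| / SD_pooled = |62.3 − 55.9| / 11.3 = 6.4 / 11.3 = 0.566.
For two independent groups with equal n: n = 2·((z_{α/2} + z_β) / d)².
z_{α/2} + z_β = 1.960 + 0.524 = 2.484.
n = 2 × (2.484 / 0.566)² = 2 × 4.389² = 2 × 19.26 = 38.5.
Round up to the next whole participant.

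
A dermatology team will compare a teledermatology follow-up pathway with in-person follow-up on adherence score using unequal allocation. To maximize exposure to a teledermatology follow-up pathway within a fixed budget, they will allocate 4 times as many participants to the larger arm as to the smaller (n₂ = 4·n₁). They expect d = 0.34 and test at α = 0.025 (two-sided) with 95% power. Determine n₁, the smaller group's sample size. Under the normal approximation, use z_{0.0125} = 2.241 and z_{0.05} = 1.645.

With allocation ratio k = n₂/n₁ = 4, Var(x̄₁−x̄₂) = σ²(1/n₁ + 1/(k·n₁)) = σ²·(k+1)/(k·n₁).
So n₁ = (1 + 1/k)·((z_{α/2} + z_β)/d)² = 1.250 × (3.886/0.34)².
n₁ = 1.250 × 130.63 = 163.3.
Round up: n₁ = 164, giving n₂ = 4 × 164 = 656.

n₁ = 164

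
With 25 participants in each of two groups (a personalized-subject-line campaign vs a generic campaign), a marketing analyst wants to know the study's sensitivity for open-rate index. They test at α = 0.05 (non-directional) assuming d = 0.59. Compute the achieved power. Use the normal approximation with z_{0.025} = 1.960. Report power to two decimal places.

power ≈ 0.55

For two equal groups, power = Φ(d·√(n/2) − z_{α/2}).
d·√(n/2) = 0.59 × √(25/2) = 0.59 × 3.536 = 2.086.
z_β = 2.086 − 1.960 = 0.126.
Power = Φ(0.126) = 0.550.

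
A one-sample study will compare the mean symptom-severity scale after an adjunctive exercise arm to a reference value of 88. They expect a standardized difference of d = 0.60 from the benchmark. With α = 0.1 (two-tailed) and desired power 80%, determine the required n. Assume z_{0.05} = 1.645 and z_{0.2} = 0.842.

n = 18

For a one-sample test: n = ((z_{α/2} + z_β) / d)².
z_{α/2} + z_β = 1.645 + 0.842 = 2.487.
n = (2.487 / 0.60)² = 4.145² = 17.18.
Round up.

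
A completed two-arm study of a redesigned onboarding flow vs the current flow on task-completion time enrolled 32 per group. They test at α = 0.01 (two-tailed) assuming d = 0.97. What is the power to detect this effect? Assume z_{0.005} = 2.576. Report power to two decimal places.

power ≈ 0.90

For two equal groups, power = Φ(d·√(n/2) − z_{α/2}).
d·√(n/2) = 0.97 × √(32/2) = 0.97 × 4.000 = 3.880.
z_β = 3.880 − 2.576 = 1.304.
Power = Φ(1.304) = 0.904.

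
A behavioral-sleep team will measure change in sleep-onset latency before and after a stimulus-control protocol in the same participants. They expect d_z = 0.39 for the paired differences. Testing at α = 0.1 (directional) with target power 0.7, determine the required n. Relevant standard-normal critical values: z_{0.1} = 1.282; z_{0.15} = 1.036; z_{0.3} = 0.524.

For a paired (one-sample on differences) test: n = ((z_{α} + z_β) / d)².
z_{α} + z_β = 1.282 + 0.524 = 1.806.
n = (1.806 / 0.39)² = 4.631² = 21.44.
Round up.

n = 22 pairs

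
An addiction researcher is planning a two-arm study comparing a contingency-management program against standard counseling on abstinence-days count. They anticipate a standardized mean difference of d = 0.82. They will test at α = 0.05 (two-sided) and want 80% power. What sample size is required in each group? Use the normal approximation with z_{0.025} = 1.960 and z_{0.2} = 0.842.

n = 24 per group

For two independent groups with equal n: n = 2·((z_{α/2} + z_β) / d)².
z_{α/2} + z_β = 1.960 + 0.842 = 2.802.
n = 2 × (2.802 / 0.82)² = 2 × 3.417² = 2 × 11.68 = 23.4.
Round up to the next whole participant.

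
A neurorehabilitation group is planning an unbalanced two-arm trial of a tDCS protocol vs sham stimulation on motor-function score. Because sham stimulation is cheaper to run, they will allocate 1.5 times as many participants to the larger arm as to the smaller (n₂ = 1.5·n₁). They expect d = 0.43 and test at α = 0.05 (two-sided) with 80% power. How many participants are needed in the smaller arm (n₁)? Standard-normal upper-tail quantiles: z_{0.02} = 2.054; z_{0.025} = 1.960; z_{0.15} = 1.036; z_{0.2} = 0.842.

With allocation ratio k = n₂/n₁ = 1.5, Var(x̄₁−x̄₂) = σ²(1/n₁ + 1/(k·n₁)) = σ²·(k+1)/(k·n₁).
So n₁ = (1 + 1/k)·((z_{α/2} + z_β)/d)² = 1.667 × (2.802/0.43)².
n₁ = 1.667 × 42.46 = 70.8.
Round up: n₁ = 71, giving n₂ = ⌈1.5 × 71⌉ = ⌈106.5⌉ = 107.

n₁ = 71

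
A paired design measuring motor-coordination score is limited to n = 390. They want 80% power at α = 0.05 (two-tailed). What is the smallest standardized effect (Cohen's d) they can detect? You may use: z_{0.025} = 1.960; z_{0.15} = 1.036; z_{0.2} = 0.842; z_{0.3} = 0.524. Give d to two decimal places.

For a single sample (or paired design) of n = 390: d_min = (z_{α/2} + z_β)/√n.
z-sum = 1.960 + 0.842 = 2.802.
d_min = 2.802 / √390 = 2.802 / 19.748 = 0.142.

d_min ≈ 0.14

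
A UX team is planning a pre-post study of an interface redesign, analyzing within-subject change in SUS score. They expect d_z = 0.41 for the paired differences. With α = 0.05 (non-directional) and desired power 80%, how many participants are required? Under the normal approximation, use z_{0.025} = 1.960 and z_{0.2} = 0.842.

For a paired (one-sample on differences) test: n = ((z_{α/2} + z_β) / d)².
z_{α/2} + z_β = 1.960 + 0.842 = 2.802.
n = (2.802 / 0.41)² = 6.834² = 46.71.
Round up.

n = 47 pairs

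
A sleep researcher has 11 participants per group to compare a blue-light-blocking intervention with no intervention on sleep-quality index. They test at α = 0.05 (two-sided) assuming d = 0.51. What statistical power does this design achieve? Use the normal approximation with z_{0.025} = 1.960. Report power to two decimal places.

power ≈ 0.22

For two equal groups, power = Φ(d·√(n/2) − z_{α/2}).
d·√(n/2) = 0.51 × √(11/2) = 0.51 × 2.345 = 1.196.
z_β = 1.196 − 1.960 = -0.764.
Power = Φ(-0.764) = 0.222.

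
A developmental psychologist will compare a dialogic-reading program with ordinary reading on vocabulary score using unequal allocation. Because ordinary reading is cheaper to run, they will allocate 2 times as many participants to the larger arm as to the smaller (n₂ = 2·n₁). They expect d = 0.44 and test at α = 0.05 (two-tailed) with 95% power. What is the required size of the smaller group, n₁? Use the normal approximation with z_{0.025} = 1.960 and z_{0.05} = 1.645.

With allocation ratio k = n₂/n₁ = 2, Var(x̄₁−x̄₂) = σ²(1/n₁ + 1/(k·n₁)) = σ²·(k+1)/(k·n₁).
So n₁ = (1 + 1/k)·((z_{α/2} + z_β)/d)² = 1.500 × (3.605/0.44)².
n₁ = 1.500 × 67.13 = 100.7.
Round up: n₁ = 101, giving n₂ = 2 × 101 = 202.

n₁ = 101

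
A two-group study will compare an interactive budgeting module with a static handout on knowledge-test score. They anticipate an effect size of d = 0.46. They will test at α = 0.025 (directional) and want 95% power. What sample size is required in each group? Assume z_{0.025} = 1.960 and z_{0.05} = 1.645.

n = 123 per group

For two independent groups with equal n: n = 2·((z_{α} + z_β) / d)².
z_{α} + z_β = 1.960 + 1.645 = 3.605.
n = 2 × (3.605 / 0.46)² = 2 × 7.837² = 2 × 61.42 = 122.8.
Round up to the next whole participant.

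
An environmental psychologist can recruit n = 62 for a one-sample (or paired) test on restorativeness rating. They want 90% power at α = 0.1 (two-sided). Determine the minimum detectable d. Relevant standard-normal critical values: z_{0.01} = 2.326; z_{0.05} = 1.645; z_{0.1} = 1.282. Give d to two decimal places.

For a single sample (or paired design) of n = 62: d_min = (z_{α/2} + z_β)/√n.
z-sum = 1.645 + 1.282 = 2.927.
d_min = 2.927 / √62 = 2.927 / 7.874 = 0.372.

d_min ≈ 0.37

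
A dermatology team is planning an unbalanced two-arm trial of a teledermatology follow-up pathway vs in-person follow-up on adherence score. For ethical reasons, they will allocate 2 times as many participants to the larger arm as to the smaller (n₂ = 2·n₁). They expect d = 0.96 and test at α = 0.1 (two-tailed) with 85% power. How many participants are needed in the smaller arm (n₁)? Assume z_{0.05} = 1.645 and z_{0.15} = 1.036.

n₁ = 12

With allocation ratio k = n₂/n₁ = 2, Var(x̄₁−x̄₂) = σ²(1/n₁ + 1/(k·n₁)) = σ²·(k+1)/(k·n₁).
So n₁ = (1 + 1/k)·((z_{α/2} + z_β)/d)² = 1.500 × (2.681/0.96)².
n₁ = 1.500 × 7.80 = 11.7.
Round up: n₁ = 12, giving n₂ = 2 × 12 = 24.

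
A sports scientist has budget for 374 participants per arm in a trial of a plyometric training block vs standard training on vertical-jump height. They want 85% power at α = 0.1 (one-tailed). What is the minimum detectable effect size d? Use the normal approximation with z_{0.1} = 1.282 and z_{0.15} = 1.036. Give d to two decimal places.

For two independent groups of n = 374 each: d_min = (z_{α} + z_β)·√(2/n).
z-sum = 1.282 + 1.036 = 2.318.
d_min = 2.318 × √(2/374) = 2.318 × 0.0731 = 0.170.

d_min ≈ 0.17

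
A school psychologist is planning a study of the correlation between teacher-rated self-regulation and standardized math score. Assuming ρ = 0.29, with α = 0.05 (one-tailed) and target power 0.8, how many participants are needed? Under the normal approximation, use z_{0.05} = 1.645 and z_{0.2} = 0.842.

n = 73

Fisher's z: C = ½·ln((1+r)/(1−r)) = ½·ln(1.8169) = 0.2986.
n = ((z_{α} + z_β)/C)² + 3.
(1.645 + 0.842) / 0.2986 = 2.487 / 0.2986 = 8.329.
n = 8.329² + 3 = 69.37 + 3 = 72.4.
Round up.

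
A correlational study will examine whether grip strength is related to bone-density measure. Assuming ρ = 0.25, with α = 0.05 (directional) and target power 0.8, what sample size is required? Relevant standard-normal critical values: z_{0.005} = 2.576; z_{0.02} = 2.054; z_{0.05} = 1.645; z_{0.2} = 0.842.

Fisher's z: C = ½·ln((1+r)/(1−r)) = ½·ln(1.6667) = 0.2554.
n = ((z_{α} + z_β)/C)² + 3.
(1.645 + 0.842) / 0.2554 = 2.487 / 0.2554 = 9.738.
n = 9.738² + 3 = 94.82 + 3 = 97.8.
Round up.

n = 98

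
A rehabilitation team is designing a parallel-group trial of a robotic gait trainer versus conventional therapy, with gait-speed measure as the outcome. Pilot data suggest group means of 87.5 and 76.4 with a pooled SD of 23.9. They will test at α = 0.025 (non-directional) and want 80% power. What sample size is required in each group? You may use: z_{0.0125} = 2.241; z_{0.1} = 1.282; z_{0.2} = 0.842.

n = 89 per group

Cohen's d = |M₁ − M₂| / SD_pooled = |87.5 − 76.4| / 23.9 = 11.1 / 23.9 = 0.464.
For two independent groups with equal n: n = 2·((z_{α/2} + z_β) / d)².
z_{α/2} + z_β = 2.241 + 0.842 = 3.083.
n = 2 × (3.083 / 0.464)² = 2 × 6.644² = 2 × 44.15 = 88.3.
Round up to the next whole participant.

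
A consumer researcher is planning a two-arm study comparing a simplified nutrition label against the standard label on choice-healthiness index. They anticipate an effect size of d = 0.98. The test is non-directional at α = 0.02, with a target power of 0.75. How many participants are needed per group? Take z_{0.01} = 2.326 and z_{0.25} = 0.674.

n = 19 per group

For two independent groups with equal n: n = 2·((z_{α/2} + z_β) / d)².
z_{α/2} + z_β = 2.326 + 0.674 = 3.000.
n = 2 × (3.000 / 0.98)² = 2 × 3.061² = 2 × 9.37 = 18.7.
Round up to the next whole participant.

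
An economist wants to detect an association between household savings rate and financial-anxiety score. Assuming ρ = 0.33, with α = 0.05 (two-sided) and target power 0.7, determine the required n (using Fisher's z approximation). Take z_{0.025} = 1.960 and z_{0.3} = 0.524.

n = 56

Fisher's z: C = ½·ln((1+r)/(1−r)) = ½·ln(1.9851) = 0.3428.
n = ((z_{α/2} + z_β)/C)² + 3.
(1.960 + 0.524) / 0.3428 = 2.484 / 0.3428 = 7.246.
n = 7.246² + 3 = 52.51 + 3 = 55.5.
Round up.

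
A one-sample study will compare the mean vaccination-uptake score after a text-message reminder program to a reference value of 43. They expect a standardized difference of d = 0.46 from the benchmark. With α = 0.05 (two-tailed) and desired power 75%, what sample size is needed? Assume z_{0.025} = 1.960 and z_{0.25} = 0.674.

n = 33

For a one-sample test: n = ((z_{α/2} + z_β) / d)².
z_{α/2} + z_β = 1.960 + 0.674 = 2.634.
n = (2.634 / 0.46)² = 5.726² = 32.79.
Round up.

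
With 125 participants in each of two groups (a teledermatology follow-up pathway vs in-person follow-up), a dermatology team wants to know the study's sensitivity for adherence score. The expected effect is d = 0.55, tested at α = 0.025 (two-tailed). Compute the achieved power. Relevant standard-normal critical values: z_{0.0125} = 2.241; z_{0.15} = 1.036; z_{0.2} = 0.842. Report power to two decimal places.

For two equal groups, power = Φ(d·√(n/2) − z_{α/2}).
d·√(n/2) = 0.55 × √(125/2) = 0.55 × 7.906 = 4.348.
z_β = 4.348 − 2.241 = 2.107.
Power = Φ(2.107) = 0.982.

power ≈ 0.98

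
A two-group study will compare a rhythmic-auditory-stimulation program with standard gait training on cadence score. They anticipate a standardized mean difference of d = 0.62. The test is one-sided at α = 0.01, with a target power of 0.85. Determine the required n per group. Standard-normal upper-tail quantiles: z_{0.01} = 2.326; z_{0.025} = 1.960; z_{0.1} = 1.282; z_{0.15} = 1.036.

n = 59 per group

For two independent groups with equal n: n = 2·((z_{α} + z_β) / d)².
z_{α} + z_β = 2.326 + 1.036 = 3.362.
n = 2 × (3.362 / 0.62)² = 2 × 5.423² = 2 × 29.40 = 58.8.
Round up to the next whole participant.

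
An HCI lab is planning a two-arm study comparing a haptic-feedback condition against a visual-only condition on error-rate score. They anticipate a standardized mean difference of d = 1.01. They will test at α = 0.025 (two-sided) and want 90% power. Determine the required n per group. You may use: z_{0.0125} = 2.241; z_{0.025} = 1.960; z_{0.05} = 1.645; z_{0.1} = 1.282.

n = 25 per group

For two independent groups with equal n: n = 2·((z_{α/2} + z_β) / d)².
z_{α/2} + z_β = 2.241 + 1.282 = 3.523.
n = 2 × (3.523 / 1.01)² = 2 × 3.488² = 2 × 12.17 = 24.3.
Round up to the next whole participant.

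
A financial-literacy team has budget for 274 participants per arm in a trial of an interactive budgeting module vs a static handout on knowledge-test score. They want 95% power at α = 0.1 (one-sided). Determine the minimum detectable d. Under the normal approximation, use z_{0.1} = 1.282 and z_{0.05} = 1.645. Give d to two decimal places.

d_min ≈ 0.25

For two independent groups of n = 274 each: d_min = (z_{α} + z_β)·√(2/n).
z-sum = 1.282 + 1.645 = 2.927.
d_min = 2.927 × √(2/274) = 2.927 × 0.0854 = 0.250.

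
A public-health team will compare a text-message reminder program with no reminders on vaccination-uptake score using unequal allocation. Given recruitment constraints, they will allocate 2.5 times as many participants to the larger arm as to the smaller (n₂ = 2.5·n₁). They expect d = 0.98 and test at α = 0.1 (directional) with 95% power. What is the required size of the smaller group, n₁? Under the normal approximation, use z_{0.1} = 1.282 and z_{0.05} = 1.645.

n₁ = 13

With allocation ratio k = n₂/n₁ = 2.5, Var(x̄₁−x̄₂) = σ²(1/n₁ + 1/(k·n₁)) = σ²·(k+1)/(k·n₁).
So n₁ = (1 + 1/k)·((z_{α} + z_β)/d)² = 1.400 × (2.927/0.98)².
n₁ = 1.400 × 8.92 = 12.5.
Round up: n₁ = 13, giving n₂ = ⌈2.5 × 13⌉ = ⌈32.5⌉ = 33.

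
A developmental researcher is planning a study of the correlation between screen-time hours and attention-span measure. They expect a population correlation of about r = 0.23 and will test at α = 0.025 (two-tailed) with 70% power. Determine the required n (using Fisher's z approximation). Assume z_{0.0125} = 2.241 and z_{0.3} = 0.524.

Fisher's z: C = ½·ln((1+r)/(1−r)) = ½·ln(1.5974) = 0.2342.
n = ((z_{α/2} + z_β)/C)² + 3.
(2.241 + 0.524) / 0.2342 = 2.765 / 0.2342 = 11.806.
n = 11.806² + 3 = 139.39 + 3 = 142.4.
Round up.

n = 143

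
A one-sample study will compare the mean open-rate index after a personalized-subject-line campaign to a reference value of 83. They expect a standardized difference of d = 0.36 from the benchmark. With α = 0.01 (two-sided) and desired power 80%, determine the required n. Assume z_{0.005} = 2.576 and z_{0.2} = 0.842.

For a one-sample test: n = ((z_{α/2} + z_β) / d)².
z_{α/2} + z_β = 2.576 + 0.842 = 3.418.
n = (3.418 / 0.36)² = 9.494² = 90.14.
Round up.

n = 91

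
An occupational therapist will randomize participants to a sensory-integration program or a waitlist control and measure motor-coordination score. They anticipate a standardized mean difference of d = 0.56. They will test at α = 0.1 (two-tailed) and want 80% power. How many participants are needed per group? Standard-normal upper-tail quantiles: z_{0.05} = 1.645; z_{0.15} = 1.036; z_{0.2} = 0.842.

For two independent groups with equal n: n = 2·((z_{α/2} + z_β) / d)².
z_{α/2} + z_β = 1.645 + 0.842 = 2.487.
n = 2 × (2.487 / 0.56)² = 2 × 4.441² = 2 × 19.72 = 39.4.
Round up to the next whole participant.

n = 40 per group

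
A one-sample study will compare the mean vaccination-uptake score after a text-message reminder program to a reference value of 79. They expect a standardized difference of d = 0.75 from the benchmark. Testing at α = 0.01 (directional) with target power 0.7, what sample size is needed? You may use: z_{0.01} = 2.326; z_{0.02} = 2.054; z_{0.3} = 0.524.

n = 15

For a one-sample test: n = ((z_{α} + z_β) / d)².
z_{α} + z_β = 2.326 + 0.524 = 2.850.
n = (2.850 / 0.75)² = 3.800² = 14.44.
Round up.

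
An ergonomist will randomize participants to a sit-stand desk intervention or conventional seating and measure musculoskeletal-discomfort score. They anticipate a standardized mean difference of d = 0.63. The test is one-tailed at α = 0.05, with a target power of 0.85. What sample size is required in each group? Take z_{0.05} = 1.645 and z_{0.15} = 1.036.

n = 37 per group

For two independent groups with equal n: n = 2·((z_{α} + z_β) / d)².
z_{α} + z_β = 1.645 + 1.036 = 2.681.
n = 2 × (2.681 / 0.63)² = 2 × 4.256² = 2 × 18.11 = 36.2.
Round up to the next whole participant.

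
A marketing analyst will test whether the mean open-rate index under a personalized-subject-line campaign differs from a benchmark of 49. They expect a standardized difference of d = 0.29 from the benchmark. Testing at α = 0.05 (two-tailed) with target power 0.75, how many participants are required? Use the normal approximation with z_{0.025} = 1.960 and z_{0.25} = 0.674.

n = 83

For a one-sample test: n = ((z_{α/2} + z_β) / d)².
z_{α/2} + z_β = 1.960 + 0.674 = 2.634.
n = (2.634 / 0.29)² = 9.083² = 82.50.
Round up.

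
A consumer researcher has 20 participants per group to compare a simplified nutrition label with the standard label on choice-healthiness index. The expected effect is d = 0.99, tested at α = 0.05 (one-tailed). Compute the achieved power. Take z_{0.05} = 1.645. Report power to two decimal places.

For two equal groups, power = Φ(d·√(n/2) − z_{α}).
d·√(n/2) = 0.99 × √(20/2) = 0.99 × 3.162 = 3.131.
z_β = 3.131 − 1.645 = 1.486.
Power = Φ(1.486) = 0.931.

power ≈ 0.93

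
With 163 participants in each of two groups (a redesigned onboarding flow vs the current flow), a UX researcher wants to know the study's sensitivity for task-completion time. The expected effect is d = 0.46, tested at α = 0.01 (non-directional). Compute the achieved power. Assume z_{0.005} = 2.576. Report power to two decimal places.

For two equal groups, power = Φ(d·√(n/2) − z_{α/2}).
d·√(n/2) = 0.46 × √(163/2) = 0.46 × 9.028 = 4.153.
z_β = 4.153 − 2.576 = 1.577.
Power = Φ(1.577) = 0.943.

power ≈ 0.94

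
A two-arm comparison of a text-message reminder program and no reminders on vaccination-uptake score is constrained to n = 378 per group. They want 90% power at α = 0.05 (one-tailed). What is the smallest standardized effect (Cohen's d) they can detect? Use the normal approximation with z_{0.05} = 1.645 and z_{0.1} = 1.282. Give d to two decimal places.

d_min ≈ 0.21

For two independent groups of n = 378 each: d_min = (z_{α} + z_β)·√(2/n).
z-sum = 1.645 + 1.282 = 2.927.
d_min = 2.927 × √(2/378) = 2.927 × 0.0727 = 0.213.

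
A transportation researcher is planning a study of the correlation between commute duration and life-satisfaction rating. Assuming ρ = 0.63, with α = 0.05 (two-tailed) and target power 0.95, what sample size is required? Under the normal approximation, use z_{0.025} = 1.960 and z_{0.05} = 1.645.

n = 27

Fisher's z: C = ½·ln((1+r)/(1−r)) = ½·ln(4.4054) = 0.7414.
n = ((z_{α/2} + z_β)/C)² + 3.
(1.960 + 1.645) / 0.7414 = 3.605 / 0.7414 = 4.862.
n = 4.862² + 3 = 23.64 + 3 = 26.6.
Round up.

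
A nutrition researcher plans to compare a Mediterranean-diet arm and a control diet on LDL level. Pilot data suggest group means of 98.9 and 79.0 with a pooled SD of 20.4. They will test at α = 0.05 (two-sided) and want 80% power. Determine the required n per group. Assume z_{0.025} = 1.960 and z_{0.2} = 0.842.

n = 17 per group

Cohen's d = |M₁ − M₂| / SD_pooled = |98.9 − 79.0| / 20.4 = 19.9 / 20.4 = 0.975.
For two independent groups with equal n: n = 2·((z_{α/2} + z_β) / d)².
z_{α/2} + z_β = 1.960 + 0.842 = 2.802.
n = 2 × (2.802 / 0.975)² = 2 × 2.874² = 2 × 8.26 = 16.5.
Round up to the next whole participant.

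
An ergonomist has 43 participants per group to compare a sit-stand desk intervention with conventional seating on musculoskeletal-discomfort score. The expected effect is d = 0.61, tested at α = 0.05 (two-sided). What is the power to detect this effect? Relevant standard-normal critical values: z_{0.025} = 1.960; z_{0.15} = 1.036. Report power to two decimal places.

For two equal groups, power = Φ(d·√(n/2) − z_{α/2}).
d·√(n/2) = 0.61 × √(43/2) = 0.61 × 4.637 = 2.828.
z_β = 2.828 − 1.960 = 0.868.
Power = Φ(0.868) = 0.807.

power ≈ 0.81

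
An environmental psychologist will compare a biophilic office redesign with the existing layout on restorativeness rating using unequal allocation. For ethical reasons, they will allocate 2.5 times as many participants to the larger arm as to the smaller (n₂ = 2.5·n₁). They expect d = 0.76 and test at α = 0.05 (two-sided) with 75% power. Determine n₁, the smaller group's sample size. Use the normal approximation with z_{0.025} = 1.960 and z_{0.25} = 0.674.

With allocation ratio k = n₂/n₁ = 2.5, Var(x̄₁−x̄₂) = σ²(1/n₁ + 1/(k·n₁)) = σ²·(k+1)/(k·n₁).
So n₁ = (1 + 1/k)·((z_{α/2} + z_β)/d)² = 1.400 × (2.634/0.76)².
n₁ = 1.400 × 12.01 = 16.8.
Round up: n₁ = 17, giving n₂ = ⌈2.5 × 17⌉ = ⌈42.5⌉ = 43.

n₁ = 17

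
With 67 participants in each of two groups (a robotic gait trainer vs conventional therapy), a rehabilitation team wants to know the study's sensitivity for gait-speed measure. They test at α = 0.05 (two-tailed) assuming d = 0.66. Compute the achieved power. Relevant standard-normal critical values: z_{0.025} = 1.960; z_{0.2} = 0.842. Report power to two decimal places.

power ≈ 0.97

For two equal groups, power = Φ(d·√(n/2) − z_{α/2}).
d·√(n/2) = 0.66 × √(67/2) = 0.66 × 5.788 = 3.820.
z_β = 3.820 − 1.960 = 1.860.
Power = Φ(1.860) = 0.969.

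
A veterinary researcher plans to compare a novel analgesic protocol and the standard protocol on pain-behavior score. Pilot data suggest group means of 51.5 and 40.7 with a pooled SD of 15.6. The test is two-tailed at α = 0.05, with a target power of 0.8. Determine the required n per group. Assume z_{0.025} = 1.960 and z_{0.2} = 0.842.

Cohen's d = |M₁ − M₂| / SD_pooled = |51.5 − 40.7| / 15.6 = 10.8 / 15.6 = 0.692.
For two independent groups with equal n: n = 2·((z_{α/2} + z_β) / d)².
z_{α/2} + z_β = 1.960 + 0.842 = 2.802.
n = 2 × (2.802 / 0.692)² = 2 × 4.049² = 2 × 16.40 = 32.8.
Round up to the next whole participant.

n = 33 per group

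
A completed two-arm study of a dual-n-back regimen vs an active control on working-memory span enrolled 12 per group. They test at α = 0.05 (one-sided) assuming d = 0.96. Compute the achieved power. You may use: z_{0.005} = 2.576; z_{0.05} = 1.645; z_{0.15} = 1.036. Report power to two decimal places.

power ≈ 0.76

For two equal groups, power = Φ(d·√(n/2) − z_{α}).
d·√(n/2) = 0.96 × √(12/2) = 0.96 × 2.449 = 2.352.
z_β = 2.352 − 1.645 = 0.707.
Power = Φ(0.707) = 0.760.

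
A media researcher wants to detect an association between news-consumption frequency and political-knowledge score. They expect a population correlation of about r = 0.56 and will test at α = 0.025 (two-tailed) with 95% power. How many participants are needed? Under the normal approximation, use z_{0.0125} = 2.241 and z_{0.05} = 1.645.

n = 41

Fisher's z: C = ½·ln((1+r)/(1−r)) = ½·ln(3.5455) = 0.6328.
n = ((z_{α/2} + z_β)/C)² + 3.
(2.241 + 1.645) / 0.6328 = 3.886 / 0.6328 = 6.141.
n = 6.141² + 3 = 37.71 + 3 = 40.7.
Round up.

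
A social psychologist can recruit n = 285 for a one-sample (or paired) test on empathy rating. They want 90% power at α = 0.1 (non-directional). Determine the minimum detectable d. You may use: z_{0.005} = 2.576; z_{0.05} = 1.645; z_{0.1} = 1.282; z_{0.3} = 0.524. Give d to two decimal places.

For a single sample (or paired design) of n = 285: d_min = (z_{α/2} + z_β)/√n.
z-sum = 1.645 + 1.282 = 2.927.
d_min = 2.927 / √285 = 2.927 / 16.882 = 0.173.

d_min ≈ 0.17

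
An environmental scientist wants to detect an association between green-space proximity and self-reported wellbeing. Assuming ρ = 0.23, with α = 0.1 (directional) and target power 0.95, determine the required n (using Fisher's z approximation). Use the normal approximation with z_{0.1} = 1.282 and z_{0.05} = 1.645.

n = 160

Fisher's z: C = ½·ln((1+r)/(1−r)) = ½·ln(1.5974) = 0.2342.
n = ((z_{α} + z_β)/C)² + 3.
(1.282 + 1.645) / 0.2342 = 2.927 / 0.2342 = 12.498.
n = 12.498² + 3 = 156.20 + 3 = 159.2.
Round up.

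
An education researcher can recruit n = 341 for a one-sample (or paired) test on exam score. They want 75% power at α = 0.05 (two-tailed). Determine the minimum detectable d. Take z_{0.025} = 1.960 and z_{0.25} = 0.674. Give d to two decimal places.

d_min ≈ 0.14

For a single sample (or paired design) of n = 341: d_min = (z_{α/2} + z_β)/√n.
z-sum = 1.960 + 0.674 = 2.634.
d_min = 2.634 / √341 = 2.634 / 18.466 = 0.143.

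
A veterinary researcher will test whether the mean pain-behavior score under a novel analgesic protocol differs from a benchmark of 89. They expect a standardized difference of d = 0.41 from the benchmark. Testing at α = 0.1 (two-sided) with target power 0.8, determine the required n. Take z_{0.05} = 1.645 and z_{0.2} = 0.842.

n = 37

For a one-sample test: n = ((z_{α/2} + z_β) / d)².
z_{α/2} + z_β = 1.645 + 0.842 = 2.487.
n = (2.487 / 0.41)² = 6.066² = 36.79.
Round up.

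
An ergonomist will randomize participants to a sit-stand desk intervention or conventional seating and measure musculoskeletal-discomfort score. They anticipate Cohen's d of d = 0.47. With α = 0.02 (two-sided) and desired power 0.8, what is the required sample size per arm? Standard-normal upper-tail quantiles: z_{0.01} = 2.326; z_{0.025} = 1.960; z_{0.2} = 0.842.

n = 91 per group

For two independent groups with equal n: n = 2·((z_{α/2} + z_β) / d)².
z_{α/2} + z_β = 2.326 + 0.842 = 3.168.
n = 2 × (3.168 / 0.47)² = 2 × 6.740² = 2 × 45.43 = 90.9.
Round up to the next whole participant.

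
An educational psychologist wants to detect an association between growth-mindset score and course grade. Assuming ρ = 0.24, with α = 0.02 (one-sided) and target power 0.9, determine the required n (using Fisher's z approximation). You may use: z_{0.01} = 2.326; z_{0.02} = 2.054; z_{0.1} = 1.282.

n = 189

Fisher's z: C = ½·ln((1+r)/(1−r)) = ½·ln(1.6316) = 0.2448.
n = ((z_{α} + z_β)/C)² + 3.
(2.054 + 1.282) / 0.2448 = 3.336 / 0.2448 = 13.627.
n = 13.627² + 3 = 185.71 + 3 = 188.7.
Round up.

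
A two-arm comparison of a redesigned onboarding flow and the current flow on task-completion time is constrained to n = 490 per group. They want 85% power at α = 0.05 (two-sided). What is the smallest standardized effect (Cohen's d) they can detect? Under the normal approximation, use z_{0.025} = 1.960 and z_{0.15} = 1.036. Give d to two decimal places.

For two independent groups of n = 490 each: d_min = (z_{α/2} + z_β)·√(2/n).
z-sum = 1.960 + 1.036 = 2.996.
d_min = 2.996 × √(2/490) = 2.996 × 0.0639 = 0.191.

d_min ≈ 0.19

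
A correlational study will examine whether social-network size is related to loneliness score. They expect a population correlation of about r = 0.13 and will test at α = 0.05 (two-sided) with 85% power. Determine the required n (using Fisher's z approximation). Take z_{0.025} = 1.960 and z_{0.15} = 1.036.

Fisher's z: C = ½·ln((1+r)/(1−r)) = ½·ln(1.2989) = 0.1307.
n = ((z_{α/2} + z_β)/C)² + 3.
(1.960 + 1.036) / 0.1307 = 2.996 / 0.1307 = 22.923.
n = 22.923² + 3 = 525.45 + 3 = 528.5.
Round up.

n = 529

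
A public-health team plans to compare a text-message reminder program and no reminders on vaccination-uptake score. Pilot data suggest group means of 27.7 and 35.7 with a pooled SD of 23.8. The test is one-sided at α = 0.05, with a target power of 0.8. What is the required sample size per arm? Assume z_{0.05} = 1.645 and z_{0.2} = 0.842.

n = 110 per group

Cohen's d = |M₁ − M₂| / SD_pooled = |27.7 − 35.7| / 23.8 = 8.0 / 23.8 = 0.336.
For two independent groups with equal n: n = 2·((z_{α} + z_β) / d)².
z_{α} + z_β = 1.645 + 0.842 = 2.487.
n = 2 × (2.487 / 0.336)² = 2 × 7.402² = 2 × 54.79 = 109.6.
Round up to the next whole participant.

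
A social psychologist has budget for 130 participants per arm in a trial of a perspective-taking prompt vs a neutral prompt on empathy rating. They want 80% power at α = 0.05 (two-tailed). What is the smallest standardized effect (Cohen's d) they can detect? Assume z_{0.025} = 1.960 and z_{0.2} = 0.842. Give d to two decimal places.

For two independent groups of n = 130 each: d_min = (z_{α/2} + z_β)·√(2/n).
z-sum = 1.960 + 0.842 = 2.802.
d_min = 2.802 × √(2/130) = 2.802 × 0.1240 = 0.348.

d_min ≈ 0.35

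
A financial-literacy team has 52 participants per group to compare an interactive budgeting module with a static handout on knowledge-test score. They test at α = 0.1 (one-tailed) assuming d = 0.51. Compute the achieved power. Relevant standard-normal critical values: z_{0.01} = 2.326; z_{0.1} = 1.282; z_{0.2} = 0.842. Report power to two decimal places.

For two equal groups, power = Φ(d·√(n/2) − z_{α}).
d·√(n/2) = 0.51 × √(52/2) = 0.51 × 5.099 = 2.600.
z_β = 2.600 − 1.282 = 1.318.
Power = Φ(1.318) = 0.906.

power ≈ 0.91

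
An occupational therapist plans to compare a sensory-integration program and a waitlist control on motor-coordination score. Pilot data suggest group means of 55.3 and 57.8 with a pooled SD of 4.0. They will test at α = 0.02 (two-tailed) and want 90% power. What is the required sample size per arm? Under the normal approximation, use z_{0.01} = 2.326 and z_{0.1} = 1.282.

Cohen's d = |M₁ − M₂| / SD_pooled = |55.3 − 57.8| / 4.0 = 2.5 / 4.0 = 0.625.
For two independent groups with equal n: n = 2·((z_{α/2} + z_β) / d)².
z_{α/2} + z_β = 2.326 + 1.282 = 3.608.
n = 2 × (3.608 / 0.625)² = 2 × 5.773² = 2 × 33.33 = 66.7.
Round up to the next whole participant.

n = 67 per group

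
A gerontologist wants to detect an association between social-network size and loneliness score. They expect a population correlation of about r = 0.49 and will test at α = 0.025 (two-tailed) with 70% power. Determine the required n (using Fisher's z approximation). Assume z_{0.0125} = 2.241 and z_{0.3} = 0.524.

Fisher's z: C = ½·ln((1+r)/(1−r)) = ½·ln(2.9216) = 0.5361.
n = ((z_{α/2} + z_β)/C)² + 3.
(2.241 + 0.524) / 0.5361 = 2.765 / 0.5361 = 5.158.
n = 5.158² + 3 = 26.60 + 3 = 29.6.
Round up.

n = 30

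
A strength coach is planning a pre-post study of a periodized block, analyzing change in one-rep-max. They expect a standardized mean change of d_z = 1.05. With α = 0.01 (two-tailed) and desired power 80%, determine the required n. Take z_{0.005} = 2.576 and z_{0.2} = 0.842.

For a paired (one-sample on differences) test: n = ((z_{α/2} + z_β) / d)².
z_{α/2} + z_β = 2.576 + 0.842 = 3.418.
n = (3.418 / 1.05)² = 3.255² = 10.60.
Round up.

n = 11 pairs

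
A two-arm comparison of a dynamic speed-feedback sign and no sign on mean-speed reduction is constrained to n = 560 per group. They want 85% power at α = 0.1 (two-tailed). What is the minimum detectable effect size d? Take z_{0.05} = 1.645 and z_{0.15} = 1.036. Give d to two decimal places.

d_min ≈ 0.16

For two independent groups of n = 560 each: d_min = (z_{α/2} + z_β)·√(2/n).
z-sum = 1.645 + 1.036 = 2.681.
d_min = 2.681 × √(2/560) = 2.681 × 0.0598 = 0.160.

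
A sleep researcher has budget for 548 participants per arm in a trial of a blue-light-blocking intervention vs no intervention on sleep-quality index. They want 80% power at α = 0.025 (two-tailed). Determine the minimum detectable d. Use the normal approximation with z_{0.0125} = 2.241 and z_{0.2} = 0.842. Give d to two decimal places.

For two independent groups of n = 548 each: d_min = (z_{α/2} + z_β)·√(2/n).
z-sum = 2.241 + 0.842 = 3.083.
d_min = 3.083 × √(2/548) = 3.083 × 0.0604 = 0.186.

d_min ≈ 0.19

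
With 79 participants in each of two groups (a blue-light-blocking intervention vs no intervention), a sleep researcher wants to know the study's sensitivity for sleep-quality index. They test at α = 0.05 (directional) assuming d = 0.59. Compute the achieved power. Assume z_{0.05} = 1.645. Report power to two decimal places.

For two equal groups, power = Φ(d·√(n/2) − z_{α}).
d·√(n/2) = 0.59 × √(79/2) = 0.59 × 6.285 = 3.708.
z_β = 3.708 − 1.645 = 2.063.
Power = Φ(2.063) = 0.980.

power ≈ 0.98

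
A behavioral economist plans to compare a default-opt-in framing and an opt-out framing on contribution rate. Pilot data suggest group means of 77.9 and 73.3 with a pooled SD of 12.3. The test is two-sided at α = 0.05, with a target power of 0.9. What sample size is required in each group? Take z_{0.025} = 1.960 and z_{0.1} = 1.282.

n = 151 per group

Cohen's d = |M₁ − M₂| / SD_pooled = |77.9 − 73.3| / 12.3 = 4.6 / 12.3 = 0.374.
For two independent groups with equal n: n = 2·((z_{α/2} + z_β) / d)².
z_{α/2} + z_β = 1.960 + 1.282 = 3.242.
n = 2 × (3.242 / 0.374)² = 2 × 8.668² = 2 × 75.14 = 150.3.
Round up to the next whole participant.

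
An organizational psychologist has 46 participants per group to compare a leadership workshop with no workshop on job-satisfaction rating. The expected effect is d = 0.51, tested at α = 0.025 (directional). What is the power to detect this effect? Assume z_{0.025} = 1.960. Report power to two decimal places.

power ≈ 0.69

For two equal groups, power = Φ(d·√(n/2) − z_{α}).
d·√(n/2) = 0.51 × √(46/2) = 0.51 × 4.796 = 2.446.
z_β = 2.446 − 1.960 = 0.486.
Power = Φ(0.486) = 0.686.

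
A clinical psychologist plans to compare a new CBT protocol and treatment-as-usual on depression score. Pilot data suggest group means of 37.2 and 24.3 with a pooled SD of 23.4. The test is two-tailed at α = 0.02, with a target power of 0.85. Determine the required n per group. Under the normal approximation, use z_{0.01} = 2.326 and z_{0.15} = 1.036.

Cohen's d = |M₁ − M₂| / SD_pooled = |37.2 − 24.3| / 23.4 = 12.9 / 23.4 = 0.551.
For two independent groups with equal n: n = 2·((z_{α/2} + z_β) / d)².
z_{α/2} + z_β = 2.326 + 1.036 = 3.362.
n = 2 × (3.362 / 0.551)² = 2 × 6.102² = 2 × 37.23 = 74.5.
Round up to the next whole participant.

n = 75 per group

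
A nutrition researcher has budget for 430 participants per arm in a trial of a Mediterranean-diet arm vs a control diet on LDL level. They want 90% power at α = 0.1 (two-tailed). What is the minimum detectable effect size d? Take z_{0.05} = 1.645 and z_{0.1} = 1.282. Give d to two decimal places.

For two independent groups of n = 430 each: d_min = (z_{α/2} + z_β)·√(2/n).
z-sum = 1.645 + 1.282 = 2.927.
d_min = 2.927 × √(2/430) = 2.927 × 0.0682 = 0.200.

d_min ≈ 0.20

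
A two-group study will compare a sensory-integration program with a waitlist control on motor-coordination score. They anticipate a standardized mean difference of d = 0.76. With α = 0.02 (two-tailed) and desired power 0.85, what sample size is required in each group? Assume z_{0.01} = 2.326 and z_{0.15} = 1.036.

n = 40 per group

For two independent groups with equal n: n = 2·((z_{α/2} + z_β) / d)².
z_{α/2} + z_β = 2.326 + 1.036 = 3.362.
n = 2 × (3.362 / 0.76)² = 2 × 4.424² = 2 × 19.57 = 39.1.
Round up to the next whole participant.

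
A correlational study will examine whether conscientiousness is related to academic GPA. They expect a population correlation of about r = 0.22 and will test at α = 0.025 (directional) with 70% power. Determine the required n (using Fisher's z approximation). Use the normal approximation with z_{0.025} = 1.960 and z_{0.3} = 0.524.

n = 127

Fisher's z: C = ½·ln((1+r)/(1−r)) = ½·ln(1.5641) = 0.2237.
n = ((z_{α} + z_β)/C)² + 3.
(1.960 + 0.524) / 0.2237 = 2.484 / 0.2237 = 11.104.
n = 11.104² + 3 = 123.30 + 3 = 126.3.
Round up.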